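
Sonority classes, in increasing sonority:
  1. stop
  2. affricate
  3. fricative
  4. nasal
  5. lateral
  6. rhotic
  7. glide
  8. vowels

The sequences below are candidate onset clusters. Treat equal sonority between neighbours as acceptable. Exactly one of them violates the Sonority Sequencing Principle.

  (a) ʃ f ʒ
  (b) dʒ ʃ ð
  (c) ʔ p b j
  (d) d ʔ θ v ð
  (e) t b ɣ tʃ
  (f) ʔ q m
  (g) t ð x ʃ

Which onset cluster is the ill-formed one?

(a) ʃ f ʒ: profile 3-3-3 — obeys.
(b) dʒ ʃ ð: profile 2-3-3 — obeys.
(c) ʔ p b j: profile 1-1-1-7 — obeys.
(d) d ʔ θ v ð: profile 1-1-3-3-3 — obeys.
(e) t b ɣ tʃ: profile 1-1-3-2 — violates.
(f) ʔ q m: profile 1-1-4 — obeys.
(g) t ð x ʃ: profile 1-3-3-3 — obeys.

e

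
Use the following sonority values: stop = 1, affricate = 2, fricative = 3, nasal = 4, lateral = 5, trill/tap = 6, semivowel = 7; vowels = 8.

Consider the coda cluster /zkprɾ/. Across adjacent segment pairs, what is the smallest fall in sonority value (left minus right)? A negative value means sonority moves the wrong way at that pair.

/z/ is a fricative (sonority 3).
/k/ is a stop (sonority 1).
/p/ is a stop (sonority 1).
/r/ is a trill/tap (sonority 6).
/ɾ/ is a trill/tap (sonority 6).
/z/→/k/: change +2.
/k/→/p/: change +0.
/p/→/r/: change -5.
/r/→/ɾ/: change +0.
Minimum = -5.

-5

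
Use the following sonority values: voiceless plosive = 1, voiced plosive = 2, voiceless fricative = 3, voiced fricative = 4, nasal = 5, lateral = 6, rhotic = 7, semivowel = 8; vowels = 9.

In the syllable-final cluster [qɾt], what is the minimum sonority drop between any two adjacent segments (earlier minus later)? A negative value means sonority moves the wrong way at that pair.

/q/ — voiceless plosive, sonority 1.
/ɾ/ — rhotic, sonority 7.
/t/ — voiceless plosive, sonority 1.
/q/→/ɾ/: change -6.
/ɾ/→/t/: change +6.
Minimum = -6.

-6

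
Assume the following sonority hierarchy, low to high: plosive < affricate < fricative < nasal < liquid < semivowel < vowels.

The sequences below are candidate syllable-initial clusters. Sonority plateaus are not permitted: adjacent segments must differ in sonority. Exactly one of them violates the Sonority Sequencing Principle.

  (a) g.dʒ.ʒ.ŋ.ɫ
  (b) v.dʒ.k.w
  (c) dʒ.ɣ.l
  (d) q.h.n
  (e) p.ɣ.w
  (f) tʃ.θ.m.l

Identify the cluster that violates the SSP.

(a) 1-2-3-4-5 → obeys
(b) 3-2-1-6 → violates
(c) 2-3-5 → obeys
(d) 1-3-4 → obeys
(e) 1-3-6 → obeys
(f) 2-3-4-5 → obeys

b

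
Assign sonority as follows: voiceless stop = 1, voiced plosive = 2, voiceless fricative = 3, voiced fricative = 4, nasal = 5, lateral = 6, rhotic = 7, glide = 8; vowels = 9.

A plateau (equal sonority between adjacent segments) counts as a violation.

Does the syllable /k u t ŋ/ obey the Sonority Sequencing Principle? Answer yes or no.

no

Onset: /k/ is a voiceless stop (sonority 1); then the nucleus /u/ (sonority 9).
Onset profile 1-9 — rises to the nucleus.
Coda: /t/ is a voiceless stop (sonority 1), /ŋ/ is a nasal (sonority 5).
Coda profile 9-1-5 — does not strictly fall throughout.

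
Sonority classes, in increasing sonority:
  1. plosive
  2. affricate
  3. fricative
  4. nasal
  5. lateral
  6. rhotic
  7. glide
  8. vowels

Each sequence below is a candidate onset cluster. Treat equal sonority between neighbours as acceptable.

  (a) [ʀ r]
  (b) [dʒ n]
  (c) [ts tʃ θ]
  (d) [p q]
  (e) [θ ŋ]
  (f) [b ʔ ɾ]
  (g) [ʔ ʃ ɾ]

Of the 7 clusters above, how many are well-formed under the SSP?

7

(a) 6-6 → obeys
(b) 2-4 → obeys
(c) 2-2-3 → obeys
(d) 1-1 → obeys
(e) 3-4 → obeys
(f) 1-1-6 → obeys
(g) 1-3-6 → obeys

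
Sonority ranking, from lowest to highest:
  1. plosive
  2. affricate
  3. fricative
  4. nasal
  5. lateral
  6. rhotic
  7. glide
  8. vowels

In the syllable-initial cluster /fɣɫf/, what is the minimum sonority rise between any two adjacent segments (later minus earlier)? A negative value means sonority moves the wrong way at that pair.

-2

/f/ is a fricative (sonority 3).
/ɣ/ is a fricative (sonority 3).
/ɫ/ is a lateral (sonority 5).
/f/ is a fricative (sonority 3).
/f/→/ɣ/: change +0.
/ɣ/→/ɫ/: change +2.
/ɫ/→/f/: change -2.
Minimum = -2.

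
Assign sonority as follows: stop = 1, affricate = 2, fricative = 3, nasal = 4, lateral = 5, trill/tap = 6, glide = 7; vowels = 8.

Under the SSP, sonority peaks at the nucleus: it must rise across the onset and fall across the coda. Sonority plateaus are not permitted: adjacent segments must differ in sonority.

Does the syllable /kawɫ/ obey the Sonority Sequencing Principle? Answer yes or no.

Onset: /k/ is a stop (sonority 1); then the nucleus /a/ (sonority 8).
Onset profile 1-8 — rises to the nucleus.
Coda: /w/ is a glide (sonority 7), /ɫ/ is a lateral (sonority 5).
Coda profile 8-7-5 — falls from the nucleus.

yes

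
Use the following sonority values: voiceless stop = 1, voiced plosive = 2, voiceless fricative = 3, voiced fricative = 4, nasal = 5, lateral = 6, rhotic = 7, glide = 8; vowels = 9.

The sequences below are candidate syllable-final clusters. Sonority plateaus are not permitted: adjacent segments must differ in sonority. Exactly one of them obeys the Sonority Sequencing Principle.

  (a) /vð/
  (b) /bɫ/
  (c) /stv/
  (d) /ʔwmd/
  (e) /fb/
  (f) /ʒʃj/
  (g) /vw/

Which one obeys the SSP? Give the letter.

e

(a) /vð/: profile 4-4 — violates.
(b) /bɫ/: profile 2-6 — violates.
(c) /stv/: profile 3-1-4 — violates.
(d) /ʔwmd/: profile 1-8-5-2 — violates.
(e) /fb/: profile 3-2 — obeys.
(f) /ʒʃj/: profile 4-3-8 — violates.
(g) /vw/: profile 4-8 — violates.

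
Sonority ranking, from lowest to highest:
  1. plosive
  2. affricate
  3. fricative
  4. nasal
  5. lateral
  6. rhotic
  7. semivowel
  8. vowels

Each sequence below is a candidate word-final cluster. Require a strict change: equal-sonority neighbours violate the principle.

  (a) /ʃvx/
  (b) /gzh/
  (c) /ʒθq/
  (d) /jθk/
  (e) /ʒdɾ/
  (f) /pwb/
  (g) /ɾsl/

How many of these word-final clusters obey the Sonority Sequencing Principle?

(a) sonority 3-3-3: ill-formed.
(b) sonority 1-3-3: ill-formed.
(c) sonority 3-3-1: ill-formed.
(d) sonority 7-3-1: well-formed.
(e) sonority 3-1-6: ill-formed.
(f) sonority 1-7-1: ill-formed.
(g) sonority 6-3-5: ill-formed.

1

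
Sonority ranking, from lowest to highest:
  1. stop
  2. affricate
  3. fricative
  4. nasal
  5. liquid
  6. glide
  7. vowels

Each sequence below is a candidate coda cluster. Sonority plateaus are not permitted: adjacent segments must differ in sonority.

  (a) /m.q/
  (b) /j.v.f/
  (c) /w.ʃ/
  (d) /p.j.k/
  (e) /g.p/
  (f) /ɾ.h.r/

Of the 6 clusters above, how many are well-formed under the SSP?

2

(a) 4-1 → obeys
(b) 6-3-3 → violates
(c) 6-3 → obeys
(d) 1-6-1 → violates
(e) 1-1 → violates
(f) 5-3-5 → violates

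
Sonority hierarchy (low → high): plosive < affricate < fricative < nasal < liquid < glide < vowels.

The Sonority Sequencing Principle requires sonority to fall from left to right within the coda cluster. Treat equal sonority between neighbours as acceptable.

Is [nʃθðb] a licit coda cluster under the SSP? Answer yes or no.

/n/ — nasal, sonority 4.
/ʃ/ — fricative, sonority 3.
/θ/ — fricative, sonority 3.
/ð/ — fricative, sonority 3.
/b/ — plosive, sonority 1.
The profile 4-3-3-3-1 is non-increasing (plateaus allowed), so the coda cluster satisfies the SSP.

yes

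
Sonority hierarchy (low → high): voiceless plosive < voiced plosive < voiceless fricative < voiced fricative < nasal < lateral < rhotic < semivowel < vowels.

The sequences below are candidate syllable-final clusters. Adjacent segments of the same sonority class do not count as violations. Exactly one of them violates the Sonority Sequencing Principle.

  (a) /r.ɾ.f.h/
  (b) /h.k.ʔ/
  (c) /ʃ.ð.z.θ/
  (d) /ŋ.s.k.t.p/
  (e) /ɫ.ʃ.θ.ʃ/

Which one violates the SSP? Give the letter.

c

(a) 7-7-3-3 → obeys
(b) 3-1-1 → obeys
(c) 3-4-4-3 → violates
(d) 5-3-1-1-1 → obeys
(e) 6-3-3-3 → obeys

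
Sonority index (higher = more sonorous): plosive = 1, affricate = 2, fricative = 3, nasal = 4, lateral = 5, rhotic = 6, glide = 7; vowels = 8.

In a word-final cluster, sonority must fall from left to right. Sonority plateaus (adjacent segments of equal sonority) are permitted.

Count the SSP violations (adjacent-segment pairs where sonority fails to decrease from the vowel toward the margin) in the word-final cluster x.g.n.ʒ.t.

/x/: fricative = 3.
/g/: plosive = 1.
/n/: nasal = 4.
/ʒ/: fricative = 3.
/t/: plosive = 1.
/x/→/g/: 3→1 (falls) — ok.
/g/→/n/: 1→4 (does not fall) — violation.
/n/→/ʒ/: 4→3 (falls) — ok.
/ʒ/→/t/: 3→1 (falls) — ok.

1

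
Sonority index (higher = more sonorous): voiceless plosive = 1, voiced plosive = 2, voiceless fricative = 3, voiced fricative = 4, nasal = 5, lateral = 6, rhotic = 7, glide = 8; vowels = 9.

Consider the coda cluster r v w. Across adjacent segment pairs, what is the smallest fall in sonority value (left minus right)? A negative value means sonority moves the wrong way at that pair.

/r/: rhotic = 7.
/v/: voiced fricative = 4.
/w/: glide = 8.
/r/→/v/: change +3.
/v/→/w/: change -4.
Minimum = -4.

-4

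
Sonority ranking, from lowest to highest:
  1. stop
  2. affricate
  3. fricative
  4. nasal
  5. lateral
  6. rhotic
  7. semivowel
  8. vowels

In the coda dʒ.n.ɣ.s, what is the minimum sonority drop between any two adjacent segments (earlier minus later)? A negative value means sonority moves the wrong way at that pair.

-2

/dʒ/ — affricate, sonority 2.
/n/ — nasal, sonority 4.
/ɣ/ — fricative, sonority 3.
/s/ — fricative, sonority 3.
/dʒ/→/n/: change -2.
/n/→/ɣ/: change +1.
/ɣ/→/s/: change +0.
Minimum = -2.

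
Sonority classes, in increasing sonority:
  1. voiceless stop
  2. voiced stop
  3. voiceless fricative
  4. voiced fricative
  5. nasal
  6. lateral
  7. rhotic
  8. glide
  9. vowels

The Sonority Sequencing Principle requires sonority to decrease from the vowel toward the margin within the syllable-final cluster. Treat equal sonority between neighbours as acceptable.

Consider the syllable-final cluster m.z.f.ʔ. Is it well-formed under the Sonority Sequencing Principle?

yes

/m/ is a nasal (sonority 5).
/z/ is a voiced fricative (sonority 4).
/f/ is a voiceless fricative (sonority 3).
/ʔ/ is a voiceless stop (sonority 1).
The profile 5-4-3-1 strictly falls, so the syllable-final cluster satisfies the SSP.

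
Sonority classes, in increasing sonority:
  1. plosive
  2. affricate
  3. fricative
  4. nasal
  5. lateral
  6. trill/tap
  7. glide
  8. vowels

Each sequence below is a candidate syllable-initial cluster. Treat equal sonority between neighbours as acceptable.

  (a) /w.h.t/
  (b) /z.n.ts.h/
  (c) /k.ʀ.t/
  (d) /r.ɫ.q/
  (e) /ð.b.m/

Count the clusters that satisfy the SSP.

0

(a) sonority 7-3-1: ill-formed.
(b) sonority 3-4-2-3: ill-formed.
(c) sonority 1-6-1: ill-formed.
(d) sonority 6-5-1: ill-formed.
(e) sonority 3-1-4: ill-formed.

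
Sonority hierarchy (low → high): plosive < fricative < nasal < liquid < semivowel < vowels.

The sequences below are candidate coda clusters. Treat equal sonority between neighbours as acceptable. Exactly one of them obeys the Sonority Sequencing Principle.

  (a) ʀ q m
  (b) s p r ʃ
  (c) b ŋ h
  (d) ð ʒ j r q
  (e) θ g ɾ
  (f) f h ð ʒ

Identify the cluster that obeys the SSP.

f

(a) sonority 4-1-3: ill-formed.
(b) sonority 2-1-4-2: ill-formed.
(c) sonority 1-3-2: ill-formed.
(d) sonority 2-2-5-4-1: ill-formed.
(e) sonority 2-1-4: ill-formed.
(f) sonority 2-2-2-2: well-formed.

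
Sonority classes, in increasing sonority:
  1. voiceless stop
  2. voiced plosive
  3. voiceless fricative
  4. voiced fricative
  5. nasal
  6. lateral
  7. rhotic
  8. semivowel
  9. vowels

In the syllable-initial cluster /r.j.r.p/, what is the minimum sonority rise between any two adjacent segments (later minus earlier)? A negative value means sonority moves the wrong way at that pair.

/r/ — rhotic, sonority 7.
/j/ — semivowel, sonority 8.
/r/ — rhotic, sonority 7.
/p/ — voiceless stop, sonority 1.
/r/→/j/: change +1.
/j/→/r/: change -1.
/r/→/p/: change -6.
Minimum = -6.

-6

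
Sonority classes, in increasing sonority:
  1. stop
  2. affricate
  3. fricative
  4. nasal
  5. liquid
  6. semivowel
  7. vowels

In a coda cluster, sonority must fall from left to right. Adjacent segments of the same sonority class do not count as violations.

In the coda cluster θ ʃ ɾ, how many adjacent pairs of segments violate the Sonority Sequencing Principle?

1

/θ/: fricative = 3.
/ʃ/: fricative = 3.
/ɾ/: liquid = 5.
/θ/→/ʃ/: 3→3 (plateau, allowed) — ok.
/ʃ/→/ɾ/: 3→5 (does not fall) — violation.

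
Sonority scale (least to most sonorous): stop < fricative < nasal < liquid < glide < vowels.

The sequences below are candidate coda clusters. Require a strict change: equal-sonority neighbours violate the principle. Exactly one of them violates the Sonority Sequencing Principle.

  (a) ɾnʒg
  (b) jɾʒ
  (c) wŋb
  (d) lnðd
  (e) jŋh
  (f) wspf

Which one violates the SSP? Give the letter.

f

(a) sonority 4-3-2-1: well-formed.
(b) sonority 5-4-2: well-formed.
(c) sonority 5-3-1: well-formed.
(d) sonority 4-3-2-1: well-formed.
(e) sonority 5-3-2: well-formed.
(f) sonority 5-2-1-2: ill-formed.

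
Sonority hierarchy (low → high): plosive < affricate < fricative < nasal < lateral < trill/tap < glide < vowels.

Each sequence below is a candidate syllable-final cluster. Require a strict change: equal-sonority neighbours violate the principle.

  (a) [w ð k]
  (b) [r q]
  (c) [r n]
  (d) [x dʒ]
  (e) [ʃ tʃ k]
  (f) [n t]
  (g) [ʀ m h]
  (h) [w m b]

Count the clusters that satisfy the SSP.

8

(a) sonority 7-3-1: well-formed.
(b) sonority 6-1: well-formed.
(c) sonority 6-4: well-formed.
(d) sonority 3-2: well-formed.
(e) sonority 3-2-1: well-formed.
(f) sonority 4-1: well-formed.
(g) sonority 6-4-3: well-formed.
(h) sonority 7-4-1: well-formed.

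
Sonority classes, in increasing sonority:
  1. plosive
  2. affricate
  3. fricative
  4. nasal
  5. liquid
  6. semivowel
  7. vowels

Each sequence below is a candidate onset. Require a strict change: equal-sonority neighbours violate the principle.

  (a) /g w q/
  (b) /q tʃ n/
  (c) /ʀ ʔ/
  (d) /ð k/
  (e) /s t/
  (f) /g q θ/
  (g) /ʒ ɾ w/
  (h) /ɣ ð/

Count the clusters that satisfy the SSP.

(a) 1-6-1 → violates
(b) 1-2-4 → obeys
(c) 5-1 → violates
(d) 3-1 → violates
(e) 3-1 → violates
(f) 1-1-3 → violates
(g) 3-5-6 → obeys
(h) 3-3 → violates

2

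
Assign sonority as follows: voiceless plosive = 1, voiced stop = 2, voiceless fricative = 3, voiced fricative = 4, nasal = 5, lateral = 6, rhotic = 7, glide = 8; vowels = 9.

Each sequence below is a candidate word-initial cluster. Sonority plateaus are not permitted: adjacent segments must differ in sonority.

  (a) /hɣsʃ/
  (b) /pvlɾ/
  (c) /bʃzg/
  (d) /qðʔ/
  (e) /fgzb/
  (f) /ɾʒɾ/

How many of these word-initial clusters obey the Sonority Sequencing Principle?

1

(a) sonority 3-4-3-3: ill-formed.
(b) sonority 1-4-6-7: well-formed.
(c) sonority 2-3-4-2: ill-formed.
(d) sonority 1-4-1: ill-formed.
(e) sonority 3-2-4-2: ill-formed.
(f) sonority 7-4-7: ill-formed.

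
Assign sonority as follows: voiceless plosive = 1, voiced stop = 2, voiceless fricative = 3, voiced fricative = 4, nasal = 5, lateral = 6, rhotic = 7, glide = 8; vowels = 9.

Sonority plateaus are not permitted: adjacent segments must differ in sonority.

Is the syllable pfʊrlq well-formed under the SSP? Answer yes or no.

yes

Onset: /p/ is a voiceless plosive (sonority 1), /f/ is a voiceless fricative (sonority 3); then the nucleus /ʊ/ (sonority 9).
Onset profile 1-3-9 — rises to the nucleus.
Coda: /r/ is a rhotic (sonority 7), /l/ is a lateral (sonority 6), /q/ is a voiceless plosive (sonority 1).
Coda profile 9-7-6-1 — falls from the nucleus.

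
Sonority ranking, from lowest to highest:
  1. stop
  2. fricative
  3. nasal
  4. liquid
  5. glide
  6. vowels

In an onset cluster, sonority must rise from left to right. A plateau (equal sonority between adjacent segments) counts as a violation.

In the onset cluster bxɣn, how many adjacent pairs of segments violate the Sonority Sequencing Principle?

1

/b/ — stop, sonority 1.
/x/ — fricative, sonority 2.
/ɣ/ — fricative, sonority 2.
/n/ — nasal, sonority 3.
/b/→/x/: 1→2 (rises) — ok.
/x/→/ɣ/: 2→2 (plateau) — violation.
/ɣ/→/n/: 2→3 (rises) — ok.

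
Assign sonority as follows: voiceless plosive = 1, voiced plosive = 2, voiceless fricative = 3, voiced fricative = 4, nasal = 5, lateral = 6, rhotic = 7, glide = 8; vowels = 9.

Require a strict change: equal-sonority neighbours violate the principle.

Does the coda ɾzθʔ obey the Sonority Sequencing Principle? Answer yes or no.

/ɾ/ is a rhotic (sonority 7).
/z/ is a voiced fricative (sonority 4).
/θ/ is a voiceless fricative (sonority 3).
/ʔ/ is a voiceless plosive (sonority 1).
The profile 7-4-3-1 strictly falls, so the coda satisfies the SSP.

yes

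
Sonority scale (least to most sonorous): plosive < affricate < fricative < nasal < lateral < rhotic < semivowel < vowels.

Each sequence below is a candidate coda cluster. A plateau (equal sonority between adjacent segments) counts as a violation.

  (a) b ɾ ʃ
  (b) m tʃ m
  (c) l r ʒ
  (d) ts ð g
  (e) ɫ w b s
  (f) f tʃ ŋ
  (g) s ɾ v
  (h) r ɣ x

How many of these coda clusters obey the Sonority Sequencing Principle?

0

(a) b ɾ ʃ: profile 1-6-3 — violates.
(b) m tʃ m: profile 4-2-4 — violates.
(c) l r ʒ: profile 5-6-3 — violates.
(d) ts ð g: profile 2-3-1 — violates.
(e) ɫ w b s: profile 5-7-1-3 — violates.
(f) f tʃ ŋ: profile 3-2-4 — violates.
(g) s ɾ v: profile 3-6-3 — violates.
(h) r ɣ x: profile 6-3-3 — violates.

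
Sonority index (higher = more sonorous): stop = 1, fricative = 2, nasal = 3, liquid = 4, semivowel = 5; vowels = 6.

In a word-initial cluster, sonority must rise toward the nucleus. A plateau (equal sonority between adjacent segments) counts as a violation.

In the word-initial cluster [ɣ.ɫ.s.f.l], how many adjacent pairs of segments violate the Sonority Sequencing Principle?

/ɣ/ — fricative, sonority 2.
/ɫ/ — liquid, sonority 4.
/s/ — fricative, sonority 2.
/f/ — fricative, sonority 2.
/l/ — liquid, sonority 4.
/ɣ/→/ɫ/: 2→4 (rises) — ok.
/ɫ/→/s/: 4→2 (does not rise) — violation.
/s/→/f/: 2→2 (plateau) — violation.
/f/→/l/: 2→4 (rises) — ok.

2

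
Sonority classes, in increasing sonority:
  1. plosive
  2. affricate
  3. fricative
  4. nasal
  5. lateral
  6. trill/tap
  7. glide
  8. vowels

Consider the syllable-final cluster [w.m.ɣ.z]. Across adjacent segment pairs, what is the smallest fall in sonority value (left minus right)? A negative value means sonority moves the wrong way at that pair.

/w/: glide = 7.
/m/: nasal = 4.
/ɣ/: fricative = 3.
/z/: fricative = 3.
/w/→/m/: change +3.
/m/→/ɣ/: change +1.
/ɣ/→/z/: change +0.
Minimum = 0.

0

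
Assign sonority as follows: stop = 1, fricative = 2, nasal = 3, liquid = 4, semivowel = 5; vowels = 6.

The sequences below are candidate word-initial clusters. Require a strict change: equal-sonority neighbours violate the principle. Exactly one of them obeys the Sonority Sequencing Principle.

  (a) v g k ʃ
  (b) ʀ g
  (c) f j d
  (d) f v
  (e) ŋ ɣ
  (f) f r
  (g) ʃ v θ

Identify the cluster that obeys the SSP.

f

(a) 2-1-1-2 → violates
(b) 4-1 → violates
(c) 2-5-1 → violates
(d) 2-2 → violates
(e) 3-2 → violates
(f) 2-4 → obeys
(g) 2-2-2 → violates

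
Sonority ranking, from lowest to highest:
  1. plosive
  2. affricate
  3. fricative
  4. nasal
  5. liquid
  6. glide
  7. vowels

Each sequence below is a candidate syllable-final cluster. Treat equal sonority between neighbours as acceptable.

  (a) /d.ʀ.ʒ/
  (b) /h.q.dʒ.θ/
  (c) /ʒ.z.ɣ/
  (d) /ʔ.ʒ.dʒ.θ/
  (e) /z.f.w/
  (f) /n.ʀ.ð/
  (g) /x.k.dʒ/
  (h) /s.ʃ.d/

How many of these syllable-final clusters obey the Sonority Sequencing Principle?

(a) sonority 1-5-3: ill-formed.
(b) sonority 3-1-2-3: ill-formed.
(c) sonority 3-3-3: well-formed.
(d) sonority 1-3-2-3: ill-formed.
(e) sonority 3-3-6: ill-formed.
(f) sonority 4-5-3: ill-formed.
(g) sonority 3-1-2: ill-formed.
(h) sonority 3-3-1: well-formed.

2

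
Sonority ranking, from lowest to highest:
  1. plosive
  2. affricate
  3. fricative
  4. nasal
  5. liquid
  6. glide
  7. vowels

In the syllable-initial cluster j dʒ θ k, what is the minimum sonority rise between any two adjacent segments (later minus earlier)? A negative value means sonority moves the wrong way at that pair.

/j/: glide = 6.
/dʒ/: affricate = 2.
/θ/: fricative = 3.
/k/: plosive = 1.
/j/→/dʒ/: change -4.
/dʒ/→/θ/: change +1.
/θ/→/k/: change -2.
Minimum = -4.

-4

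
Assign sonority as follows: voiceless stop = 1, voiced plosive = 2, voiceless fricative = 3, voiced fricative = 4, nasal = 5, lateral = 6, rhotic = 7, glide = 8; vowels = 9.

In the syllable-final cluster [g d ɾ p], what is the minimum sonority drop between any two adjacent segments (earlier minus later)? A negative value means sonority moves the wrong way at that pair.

-5

/g/ is a voiced plosive (sonority 2).
/d/ is a voiced plosive (sonority 2).
/ɾ/ is a rhotic (sonority 7).
/p/ is a voiceless stop (sonority 1).
/g/→/d/: change +0.
/d/→/ɾ/: change -5.
/ɾ/→/p/: change +6.
Minimum = -5.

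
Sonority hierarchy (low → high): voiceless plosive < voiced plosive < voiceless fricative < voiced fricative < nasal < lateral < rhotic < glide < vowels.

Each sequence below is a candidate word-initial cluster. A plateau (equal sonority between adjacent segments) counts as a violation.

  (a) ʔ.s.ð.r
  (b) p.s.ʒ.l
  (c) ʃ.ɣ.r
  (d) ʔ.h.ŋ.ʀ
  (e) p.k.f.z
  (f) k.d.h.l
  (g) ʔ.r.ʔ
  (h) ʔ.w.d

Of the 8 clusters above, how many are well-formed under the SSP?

(a) 1-3-4-7 → obeys
(b) 1-3-4-6 → obeys
(c) 3-4-7 → obeys
(d) 1-3-5-7 → obeys
(e) 1-1-3-4 → violates
(f) 1-2-3-6 → obeys
(g) 1-7-1 → violates
(h) 1-8-2 → violates

5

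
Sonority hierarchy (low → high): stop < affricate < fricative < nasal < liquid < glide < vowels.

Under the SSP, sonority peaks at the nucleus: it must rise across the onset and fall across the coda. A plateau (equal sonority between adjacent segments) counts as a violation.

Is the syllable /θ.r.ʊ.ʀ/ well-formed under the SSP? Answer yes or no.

yes

Onset: /θ/ is a fricative (sonority 3), /r/ is a liquid (sonority 5); then the nucleus /ʊ/ (sonority 7).
Onset profile 3-5-7 — rises to the nucleus.
Coda: /ʀ/ is a liquid (sonority 5).
Coda profile 7-5 — falls from the nucleus.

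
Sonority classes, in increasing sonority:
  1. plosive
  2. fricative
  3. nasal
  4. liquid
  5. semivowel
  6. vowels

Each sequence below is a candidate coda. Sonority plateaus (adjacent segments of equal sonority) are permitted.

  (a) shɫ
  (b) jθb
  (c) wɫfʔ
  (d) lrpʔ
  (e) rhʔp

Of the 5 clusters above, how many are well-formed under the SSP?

4

(a) shɫ: profile 2-2-4 — violates.
(b) jθb: profile 5-2-1 — obeys.
(c) wɫfʔ: profile 5-4-2-1 — obeys.
(d) lrpʔ: profile 4-4-1-1 — obeys.
(e) rhʔp: profile 4-2-1-1 — obeys.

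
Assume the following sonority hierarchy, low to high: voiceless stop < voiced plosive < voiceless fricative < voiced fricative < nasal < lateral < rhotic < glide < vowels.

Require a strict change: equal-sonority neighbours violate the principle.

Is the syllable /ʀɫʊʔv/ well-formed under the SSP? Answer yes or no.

no

Onset: /ʀ/ is a rhotic (sonority 7), /ɫ/ is a lateral (sonority 6); then the nucleus /ʊ/ (sonority 9).
Onset profile 7-6-9 — does not strictly rise throughout.
Coda: /ʔ/ is a voiceless stop (sonority 1), /v/ is a voiced fricative (sonority 4).
Coda profile 9-1-4 — does not strictly fall throughout.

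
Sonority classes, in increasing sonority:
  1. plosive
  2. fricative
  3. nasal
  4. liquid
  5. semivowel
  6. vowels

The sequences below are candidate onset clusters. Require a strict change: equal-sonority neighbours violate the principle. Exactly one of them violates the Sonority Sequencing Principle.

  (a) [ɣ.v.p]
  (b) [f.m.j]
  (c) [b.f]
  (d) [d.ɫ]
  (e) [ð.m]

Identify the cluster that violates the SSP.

(a) sonority 2-2-1: ill-formed.
(b) sonority 2-3-5: well-formed.
(c) sonority 1-2: well-formed.
(d) sonority 1-4: well-formed.
(e) sonority 2-3: well-formed.

a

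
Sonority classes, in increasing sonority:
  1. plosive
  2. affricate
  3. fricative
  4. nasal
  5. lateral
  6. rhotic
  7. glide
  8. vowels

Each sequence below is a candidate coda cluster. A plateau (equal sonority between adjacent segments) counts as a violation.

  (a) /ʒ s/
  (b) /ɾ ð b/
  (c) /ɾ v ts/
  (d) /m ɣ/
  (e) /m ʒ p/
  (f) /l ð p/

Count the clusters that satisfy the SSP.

(a) 3-3 → violates
(b) 6-3-1 → obeys
(c) 6-3-2 → obeys
(d) 4-3 → obeys
(e) 4-3-1 → obeys
(f) 5-3-1 → obeys

5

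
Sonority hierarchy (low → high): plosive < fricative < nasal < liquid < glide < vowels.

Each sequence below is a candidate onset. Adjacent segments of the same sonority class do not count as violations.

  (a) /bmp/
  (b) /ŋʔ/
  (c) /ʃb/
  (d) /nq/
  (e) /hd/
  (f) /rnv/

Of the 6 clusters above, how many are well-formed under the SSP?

(a) /bmp/: profile 1-3-1 — violates.
(b) /ŋʔ/: profile 3-1 — violates.
(c) /ʃb/: profile 2-1 — violates.
(d) /nq/: profile 3-1 — violates.
(e) /hd/: profile 2-1 — violates.
(f) /rnv/: profile 4-3-2 — violates.

0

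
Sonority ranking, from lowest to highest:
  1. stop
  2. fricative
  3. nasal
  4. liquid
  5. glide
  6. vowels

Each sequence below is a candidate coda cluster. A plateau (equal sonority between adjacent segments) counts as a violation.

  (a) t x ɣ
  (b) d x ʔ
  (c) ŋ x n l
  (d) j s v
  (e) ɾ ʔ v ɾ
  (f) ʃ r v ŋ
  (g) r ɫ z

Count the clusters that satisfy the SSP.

0

(a) 1-2-2 → violates
(b) 1-2-1 → violates
(c) 3-2-3-4 → violates
(d) 5-2-2 → violates
(e) 4-1-2-4 → violates
(f) 2-4-2-3 → violates
(g) 4-4-2 → violates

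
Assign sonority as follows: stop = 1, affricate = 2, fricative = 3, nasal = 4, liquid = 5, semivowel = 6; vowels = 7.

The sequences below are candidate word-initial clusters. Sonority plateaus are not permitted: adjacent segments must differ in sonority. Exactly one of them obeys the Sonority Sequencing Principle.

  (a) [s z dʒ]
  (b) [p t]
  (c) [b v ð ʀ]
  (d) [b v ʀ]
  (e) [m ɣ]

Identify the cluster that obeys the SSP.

d

(a) 3-3-2 → violates
(b) 1-1 → violates
(c) 1-3-3-5 → violates
(d) 1-3-5 → obeys
(e) 4-3 → violates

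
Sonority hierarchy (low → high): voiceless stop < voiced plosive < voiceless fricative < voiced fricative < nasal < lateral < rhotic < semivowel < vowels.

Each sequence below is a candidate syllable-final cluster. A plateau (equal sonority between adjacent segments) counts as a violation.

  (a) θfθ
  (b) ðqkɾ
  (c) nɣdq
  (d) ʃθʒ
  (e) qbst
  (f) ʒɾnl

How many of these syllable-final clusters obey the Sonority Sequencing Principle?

(a) θfθ: profile 3-3-3 — violates.
(b) ðqkɾ: profile 4-1-1-7 — violates.
(c) nɣdq: profile 5-4-2-1 — obeys.
(d) ʃθʒ: profile 3-3-4 — violates.
(e) qbst: profile 1-2-3-1 — violates.
(f) ʒɾnl: profile 4-7-5-6 — violates.

1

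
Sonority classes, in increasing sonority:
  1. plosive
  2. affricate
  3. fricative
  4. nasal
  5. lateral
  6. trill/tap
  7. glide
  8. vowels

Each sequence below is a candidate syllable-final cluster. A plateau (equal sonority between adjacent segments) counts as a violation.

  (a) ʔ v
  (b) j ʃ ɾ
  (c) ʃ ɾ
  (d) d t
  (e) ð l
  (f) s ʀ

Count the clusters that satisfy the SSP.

0

(a) sonority 1-3: ill-formed.
(b) sonority 7-3-6: ill-formed.
(c) sonority 3-6: ill-formed.
(d) sonority 1-1: ill-formed.
(e) sonority 3-5: ill-formed.
(f) sonority 3-6: ill-formed.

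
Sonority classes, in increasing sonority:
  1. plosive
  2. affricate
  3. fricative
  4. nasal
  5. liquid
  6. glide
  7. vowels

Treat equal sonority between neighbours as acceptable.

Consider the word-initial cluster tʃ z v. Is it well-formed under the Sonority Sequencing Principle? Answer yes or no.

yes

/tʃ/: affricate = 2.
/z/: fricative = 3.
/v/: fricative = 3.
The profile 2-3-3 is non-decreasing (plateaus allowed), so the word-initial cluster satisfies the SSP.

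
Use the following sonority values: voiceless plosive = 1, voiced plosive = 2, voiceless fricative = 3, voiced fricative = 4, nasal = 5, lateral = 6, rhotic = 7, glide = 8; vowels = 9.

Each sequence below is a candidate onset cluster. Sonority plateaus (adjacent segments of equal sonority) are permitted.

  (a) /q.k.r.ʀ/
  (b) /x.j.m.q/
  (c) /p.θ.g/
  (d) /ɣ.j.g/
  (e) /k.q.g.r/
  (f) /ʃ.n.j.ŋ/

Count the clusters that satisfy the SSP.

2

(a) /q.k.r.ʀ/: profile 1-1-7-7 — obeys.
(b) /x.j.m.q/: profile 3-8-5-1 — violates.
(c) /p.θ.g/: profile 1-3-2 — violates.
(d) /ɣ.j.g/: profile 4-8-2 — violates.
(e) /k.q.g.r/: profile 1-1-2-7 — obeys.
(f) /ʃ.n.j.ŋ/: profile 3-5-8-5 — violates.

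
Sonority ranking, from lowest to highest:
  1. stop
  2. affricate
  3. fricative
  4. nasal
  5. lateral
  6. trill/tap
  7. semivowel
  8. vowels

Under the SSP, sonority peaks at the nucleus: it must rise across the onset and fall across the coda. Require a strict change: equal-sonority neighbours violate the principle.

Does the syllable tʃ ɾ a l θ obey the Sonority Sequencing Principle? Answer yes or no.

Onset: /tʃ/ is an affricate (sonority 2), /ɾ/ is a trill/tap (sonority 6); then the nucleus /a/ (sonority 8).
Onset profile 2-6-8 — rises to the nucleus.
Coda: /l/ is a lateral (sonority 5), /θ/ is a fricative (sonority 3).
Coda profile 8-5-3 — falls from the nucleus.

yes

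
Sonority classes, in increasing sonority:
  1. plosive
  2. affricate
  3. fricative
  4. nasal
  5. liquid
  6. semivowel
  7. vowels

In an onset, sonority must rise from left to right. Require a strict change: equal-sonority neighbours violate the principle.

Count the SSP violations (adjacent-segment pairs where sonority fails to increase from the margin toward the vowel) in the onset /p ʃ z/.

1

/p/: plosive = 1.
/ʃ/: fricative = 3.
/z/: fricative = 3.
/p/→/ʃ/: 1→3 (rises) — ok.
/ʃ/→/z/: 3→3 (plateau) — violation.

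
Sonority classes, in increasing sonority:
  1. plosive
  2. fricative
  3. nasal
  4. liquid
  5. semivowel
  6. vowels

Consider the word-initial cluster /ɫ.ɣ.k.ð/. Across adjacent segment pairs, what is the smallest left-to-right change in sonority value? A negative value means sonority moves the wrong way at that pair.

-2

/ɫ/: liquid = 4.
/ɣ/: fricative = 2.
/k/: plosive = 1.
/ð/: fricative = 2.
/ɫ/→/ɣ/: change -2.
/ɣ/→/k/: change -1.
/k/→/ð/: change +1.
Minimum = -2.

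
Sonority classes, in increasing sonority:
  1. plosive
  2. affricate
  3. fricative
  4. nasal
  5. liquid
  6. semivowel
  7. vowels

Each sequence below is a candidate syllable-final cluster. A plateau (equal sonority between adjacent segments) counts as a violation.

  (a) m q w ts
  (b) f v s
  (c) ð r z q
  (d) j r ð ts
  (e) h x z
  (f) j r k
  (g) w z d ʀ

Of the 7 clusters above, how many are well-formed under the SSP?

(a) 4-1-6-2 → violates
(b) 3-3-3 → violates
(c) 3-5-3-1 → violates
(d) 6-5-3-2 → obeys
(e) 3-3-3 → violates
(f) 6-5-1 → obeys
(g) 6-3-1-5 → violates

2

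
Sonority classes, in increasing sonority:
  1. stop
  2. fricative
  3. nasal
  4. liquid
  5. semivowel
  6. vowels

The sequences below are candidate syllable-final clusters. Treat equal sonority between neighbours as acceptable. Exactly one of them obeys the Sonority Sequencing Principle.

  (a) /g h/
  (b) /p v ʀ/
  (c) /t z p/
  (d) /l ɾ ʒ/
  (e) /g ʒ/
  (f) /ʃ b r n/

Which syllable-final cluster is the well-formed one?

(a) /g h/: profile 1-2 — violates.
(b) /p v ʀ/: profile 1-2-4 — violates.
(c) /t z p/: profile 1-2-1 — violates.
(d) /l ɾ ʒ/: profile 4-4-2 — obeys.
(e) /g ʒ/: profile 1-2 — violates.
(f) /ʃ b r n/: profile 2-1-4-3 — violates.

d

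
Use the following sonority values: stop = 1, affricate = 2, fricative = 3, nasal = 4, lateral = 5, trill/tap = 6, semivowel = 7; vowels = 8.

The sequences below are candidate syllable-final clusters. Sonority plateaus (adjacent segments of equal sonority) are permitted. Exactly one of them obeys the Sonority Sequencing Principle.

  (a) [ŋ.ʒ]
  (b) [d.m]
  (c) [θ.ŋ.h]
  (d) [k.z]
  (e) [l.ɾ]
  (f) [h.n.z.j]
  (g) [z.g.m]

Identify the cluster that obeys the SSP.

(a) 4-3 → obeys
(b) 1-4 → violates
(c) 3-4-3 → violates
(d) 1-3 → violates
(e) 5-6 → violates
(f) 3-4-3-7 → violates
(g) 3-1-4 → violates

a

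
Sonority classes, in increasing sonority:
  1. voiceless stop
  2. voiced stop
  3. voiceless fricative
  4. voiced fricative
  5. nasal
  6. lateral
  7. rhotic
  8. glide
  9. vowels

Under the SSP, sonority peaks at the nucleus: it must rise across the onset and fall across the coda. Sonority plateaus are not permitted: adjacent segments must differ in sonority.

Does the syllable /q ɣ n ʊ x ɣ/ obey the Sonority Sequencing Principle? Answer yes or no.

Onset: /q/ is a voiceless stop (sonority 1), /ɣ/ is a voiced fricative (sonority 4), /n/ is a nasal (sonority 5); then the nucleus /ʊ/ (sonority 9).
Onset profile 1-4-5-9 — rises to the nucleus.
Coda: /x/ is a voiceless fricative (sonority 3), /ɣ/ is a voiced fricative (sonority 4).
Coda profile 9-3-4 — does not strictly fall throughout.

no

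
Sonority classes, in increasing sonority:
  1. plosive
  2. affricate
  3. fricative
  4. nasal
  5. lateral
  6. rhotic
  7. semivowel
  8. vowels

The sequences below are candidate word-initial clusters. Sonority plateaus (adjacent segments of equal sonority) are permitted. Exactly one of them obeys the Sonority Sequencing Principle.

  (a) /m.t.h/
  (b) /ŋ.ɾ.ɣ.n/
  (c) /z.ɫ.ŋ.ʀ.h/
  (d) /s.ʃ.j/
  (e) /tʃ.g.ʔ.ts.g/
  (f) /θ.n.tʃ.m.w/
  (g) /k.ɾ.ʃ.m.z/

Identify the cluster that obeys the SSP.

(a) /m.t.h/: profile 4-1-3 — violates.
(b) /ŋ.ɾ.ɣ.n/: profile 4-6-3-4 — violates.
(c) /z.ɫ.ŋ.ʀ.h/: profile 3-5-4-6-3 — violates.
(d) /s.ʃ.j/: profile 3-3-7 — obeys.
(e) /tʃ.g.ʔ.ts.g/: profile 2-1-1-2-1 — violates.
(f) /θ.n.tʃ.m.w/: profile 3-4-2-4-7 — violates.
(g) /k.ɾ.ʃ.m.z/: profile 1-6-3-4-3 — violates.

d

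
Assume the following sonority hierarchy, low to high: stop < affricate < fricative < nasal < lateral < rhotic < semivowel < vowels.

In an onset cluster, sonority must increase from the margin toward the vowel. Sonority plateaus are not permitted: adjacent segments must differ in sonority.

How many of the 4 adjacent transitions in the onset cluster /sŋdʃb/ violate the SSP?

2

/s/ is a fricative (sonority 3).
/ŋ/ is a nasal (sonority 4).
/d/ is a stop (sonority 1).
/ʃ/ is a fricative (sonority 3).
/b/ is a stop (sonority 1).
/s/→/ŋ/: 3→4 (rises) — ok.
/ŋ/→/d/: 4→1 (does not rise) — violation.
/d/→/ʃ/: 1→3 (rises) — ok.
/ʃ/→/b/: 3→1 (does not rise) — violation.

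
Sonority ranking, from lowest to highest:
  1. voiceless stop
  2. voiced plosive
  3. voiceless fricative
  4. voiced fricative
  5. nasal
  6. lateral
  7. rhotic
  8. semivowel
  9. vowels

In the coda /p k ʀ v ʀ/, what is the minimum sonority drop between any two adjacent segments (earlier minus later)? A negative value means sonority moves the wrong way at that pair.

-6

/p/: voiceless stop = 1.
/k/: voiceless stop = 1.
/ʀ/: rhotic = 7.
/v/: voiced fricative = 4.
/ʀ/: rhotic = 7.
/p/→/k/: change +0.
/k/→/ʀ/: change -6.
/ʀ/→/v/: change +3.
/v/→/ʀ/: change -3.
Minimum = -6.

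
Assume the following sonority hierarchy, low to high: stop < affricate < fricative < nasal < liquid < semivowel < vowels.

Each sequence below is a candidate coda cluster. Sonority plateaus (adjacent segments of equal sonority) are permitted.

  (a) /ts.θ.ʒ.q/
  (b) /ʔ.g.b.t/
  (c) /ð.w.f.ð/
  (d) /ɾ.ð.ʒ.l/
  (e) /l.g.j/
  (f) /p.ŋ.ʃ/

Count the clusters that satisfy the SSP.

1

(a) sonority 2-3-3-1: ill-formed.
(b) sonority 1-1-1-1: well-formed.
(c) sonority 3-6-3-3: ill-formed.
(d) sonority 5-3-3-5: ill-formed.
(e) sonority 5-1-6: ill-formed.
(f) sonority 1-4-3: ill-formed.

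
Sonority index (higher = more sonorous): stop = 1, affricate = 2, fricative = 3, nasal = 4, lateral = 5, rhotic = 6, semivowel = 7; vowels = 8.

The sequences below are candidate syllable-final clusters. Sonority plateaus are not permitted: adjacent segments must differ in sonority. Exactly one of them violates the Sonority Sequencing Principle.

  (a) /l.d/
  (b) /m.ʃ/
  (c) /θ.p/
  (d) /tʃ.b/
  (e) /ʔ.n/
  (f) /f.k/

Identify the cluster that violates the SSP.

(a) sonority 5-1: well-formed.
(b) sonority 4-3: well-formed.
(c) sonority 3-1: well-formed.
(d) sonority 2-1: well-formed.
(e) sonority 1-4: ill-formed.
(f) sonority 3-1: well-formed.

e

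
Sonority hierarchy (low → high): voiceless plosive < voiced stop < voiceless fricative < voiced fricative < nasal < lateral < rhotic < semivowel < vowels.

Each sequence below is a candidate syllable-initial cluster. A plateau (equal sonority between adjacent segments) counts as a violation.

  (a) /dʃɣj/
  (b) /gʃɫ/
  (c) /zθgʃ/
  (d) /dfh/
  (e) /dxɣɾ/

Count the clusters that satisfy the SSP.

(a) sonority 2-3-4-8: well-formed.
(b) sonority 2-3-6: well-formed.
(c) sonority 4-3-2-3: ill-formed.
(d) sonority 2-3-3: ill-formed.
(e) sonority 2-3-4-7: well-formed.

3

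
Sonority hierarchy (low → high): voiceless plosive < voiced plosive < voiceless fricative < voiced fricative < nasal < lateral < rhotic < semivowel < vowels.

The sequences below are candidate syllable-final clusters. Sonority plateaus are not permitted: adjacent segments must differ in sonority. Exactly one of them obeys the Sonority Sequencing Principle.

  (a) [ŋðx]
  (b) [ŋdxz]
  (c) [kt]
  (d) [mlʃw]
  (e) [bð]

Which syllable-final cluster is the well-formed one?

a

(a) [ŋðx]: profile 5-4-3 — obeys.
(b) [ŋdxz]: profile 5-2-3-4 — violates.
(c) [kt]: profile 1-1 — violates.
(d) [mlʃw]: profile 5-6-3-8 — violates.
(e) [bð]: profile 2-4 — violates.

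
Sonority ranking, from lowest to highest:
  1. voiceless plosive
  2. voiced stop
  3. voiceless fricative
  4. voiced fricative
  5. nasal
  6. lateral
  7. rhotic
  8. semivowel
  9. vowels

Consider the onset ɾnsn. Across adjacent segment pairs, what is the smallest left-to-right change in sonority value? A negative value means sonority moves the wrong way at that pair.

-2

/ɾ/: rhotic = 7.
/n/: nasal = 5.
/s/: voiceless fricative = 3.
/n/: nasal = 5.
/ɾ/→/n/: change -2.
/n/→/s/: change -2.
/s/→/n/: change +2.
Minimum = -2.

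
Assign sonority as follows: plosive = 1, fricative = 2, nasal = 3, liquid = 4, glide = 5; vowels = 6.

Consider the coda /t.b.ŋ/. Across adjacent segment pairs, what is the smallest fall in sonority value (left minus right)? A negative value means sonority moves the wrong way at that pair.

-2

/t/: plosive = 1.
/b/: plosive = 1.
/ŋ/: nasal = 3.
/t/→/b/: change +0.
/b/→/ŋ/: change -2.
Minimum = -2.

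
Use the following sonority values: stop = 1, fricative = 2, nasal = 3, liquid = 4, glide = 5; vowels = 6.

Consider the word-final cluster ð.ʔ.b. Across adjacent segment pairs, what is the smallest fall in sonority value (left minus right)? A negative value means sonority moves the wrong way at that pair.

0

/ð/: fricative = 2.
/ʔ/: stop = 1.
/b/: stop = 1.
/ð/→/ʔ/: change +1.
/ʔ/→/b/: change +0.
Minimum = 0.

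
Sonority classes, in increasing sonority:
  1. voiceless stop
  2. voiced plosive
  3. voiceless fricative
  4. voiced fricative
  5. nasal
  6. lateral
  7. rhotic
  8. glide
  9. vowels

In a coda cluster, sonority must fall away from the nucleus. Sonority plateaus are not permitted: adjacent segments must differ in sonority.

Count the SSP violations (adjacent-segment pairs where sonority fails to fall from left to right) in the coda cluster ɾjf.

/ɾ/ is a rhotic (sonority 7).
/j/ is a glide (sonority 8).
/f/ is a voiceless fricative (sonority 3).
/ɾ/→/j/: 7→8 (does not fall) — violation.
/j/→/f/: 8→3 (falls) — ok.

1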